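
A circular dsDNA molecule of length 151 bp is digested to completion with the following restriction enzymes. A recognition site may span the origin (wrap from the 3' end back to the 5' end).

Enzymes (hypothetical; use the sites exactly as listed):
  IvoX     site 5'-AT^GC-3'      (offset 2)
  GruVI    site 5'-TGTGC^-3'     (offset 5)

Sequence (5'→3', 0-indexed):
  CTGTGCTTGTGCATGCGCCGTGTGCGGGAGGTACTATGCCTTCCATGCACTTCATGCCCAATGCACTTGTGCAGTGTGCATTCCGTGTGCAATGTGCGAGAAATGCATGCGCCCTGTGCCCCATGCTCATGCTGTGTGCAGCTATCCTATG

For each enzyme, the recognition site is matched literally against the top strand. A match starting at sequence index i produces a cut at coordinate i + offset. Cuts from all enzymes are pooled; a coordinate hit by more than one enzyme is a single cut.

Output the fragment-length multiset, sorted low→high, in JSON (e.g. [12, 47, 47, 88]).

Scan for sites:
  IvoX ATGC/2: at [12, 35, 44, 53, 60, 102, 106, 122, 128, 148] ⇒ [14, 37, 46, 55, 62, 104, 108, 124, 130, 150]
  GruVI TGTGC/5: at [1, 7, 20, 67, 74, 85, 92, 114, 134] ⇒ [6, 12, 25, 72, 79, 90, 97, 119, 139]

Pooled cuts: [6, 12, 14, 25, 37, 46, 55, 62, 72, 79, 90, 97, 104, 108, 119, 124, 130, 139, 150]

Fragments:
  6→12: 6 bp
  12→14: 2 bp
  14→25: 11 bp
  25→37: 12 bp
  37→46: 9 bp
  46→55: 9 bp
  55→62: 7 bp
  62→72: 10 bp
  72→79: 7 bp
  79→90: 11 bp
  90→97: 7 bp
  97→104: 7 bp
  104→108: 4 bp
  108→119: 11 bp
  119→124: 5 bp
  124→130: 6 bp
  130→139: 9 bp
  139→150: 11 bp
  150→6 (wrap): 151-150+6 = 7 bp

[2,4,5,6,6,7,7,7,7,7,9,9,9,10,11,11,11,11,12]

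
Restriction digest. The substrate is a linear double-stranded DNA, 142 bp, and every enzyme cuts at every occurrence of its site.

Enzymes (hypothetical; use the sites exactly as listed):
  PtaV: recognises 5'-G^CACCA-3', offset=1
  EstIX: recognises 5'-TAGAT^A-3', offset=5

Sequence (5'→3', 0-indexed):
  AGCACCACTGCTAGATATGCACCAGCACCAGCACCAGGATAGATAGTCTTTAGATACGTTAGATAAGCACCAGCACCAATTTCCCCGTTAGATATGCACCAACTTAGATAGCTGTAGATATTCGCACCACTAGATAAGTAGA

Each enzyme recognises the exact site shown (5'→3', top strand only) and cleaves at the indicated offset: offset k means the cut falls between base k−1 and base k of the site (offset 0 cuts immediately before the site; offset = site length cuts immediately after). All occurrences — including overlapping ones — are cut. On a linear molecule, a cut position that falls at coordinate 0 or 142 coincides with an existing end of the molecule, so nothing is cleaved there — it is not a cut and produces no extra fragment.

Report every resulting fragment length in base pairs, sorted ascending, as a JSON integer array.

[2,3,3,3,5,6,6,6,7,9,10,11,11,13,13,14,20]

Per-enzyme occurrences:
  PtaV GCACCA/1: at [1, 18, 24, 30, 66, 72, 95, 123] ⇒ [2, 19, 25, 31, 67, 73, 96, 124]
  EstIX TAGATA/5: at [11, 39, 50, 59, 88, 104, 114, 130] ⇒ [16, 44, 55, 64, 93, 109, 119, 135]

Pooled cuts: [2, 16, 19, 25, 31, 44, 55, 64, 67, 73, 93, 96, 109, 119, 124, 135]

Fragments:
  [0,2): 2 bp
  [2,16): 14 bp
  [16,19): 3 bp
  [19,25): 6 bp
  [25,31): 6 bp
  [31,44): 13 bp
  [44,55): 11 bp
  [55,64): 9 bp
  [64,67): 3 bp
  [67,73): 6 bp
  [73,93): 20 bp
  [93,96): 3 bp
  [96,109): 13 bp
  [109,119): 10 bp
  [119,124): 5 bp
  [124,135): 11 bp
  [135,142): 7 bp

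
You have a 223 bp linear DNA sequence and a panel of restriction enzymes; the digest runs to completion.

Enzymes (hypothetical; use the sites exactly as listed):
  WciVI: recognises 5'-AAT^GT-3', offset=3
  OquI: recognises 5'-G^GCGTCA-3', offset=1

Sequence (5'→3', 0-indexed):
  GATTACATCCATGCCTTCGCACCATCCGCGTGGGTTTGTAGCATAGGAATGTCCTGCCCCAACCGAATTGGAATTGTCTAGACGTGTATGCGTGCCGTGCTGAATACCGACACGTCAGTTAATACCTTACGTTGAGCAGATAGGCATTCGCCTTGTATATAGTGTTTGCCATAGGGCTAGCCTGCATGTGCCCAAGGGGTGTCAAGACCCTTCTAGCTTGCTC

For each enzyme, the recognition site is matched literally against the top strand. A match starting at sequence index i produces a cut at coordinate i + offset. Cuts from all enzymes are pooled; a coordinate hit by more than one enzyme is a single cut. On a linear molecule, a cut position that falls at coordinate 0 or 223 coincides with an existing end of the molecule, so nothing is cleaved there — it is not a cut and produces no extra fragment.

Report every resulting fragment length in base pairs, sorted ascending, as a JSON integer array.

[50,173]

Scan for sites:
  WciVI AATGT/3: at [47] ⇒ [50]
  OquI (GGCGTCA, off=1): no sites

Pooled cuts: [50]

Fragments:
  [0,50): 50 bp
  [50,223): 173 bp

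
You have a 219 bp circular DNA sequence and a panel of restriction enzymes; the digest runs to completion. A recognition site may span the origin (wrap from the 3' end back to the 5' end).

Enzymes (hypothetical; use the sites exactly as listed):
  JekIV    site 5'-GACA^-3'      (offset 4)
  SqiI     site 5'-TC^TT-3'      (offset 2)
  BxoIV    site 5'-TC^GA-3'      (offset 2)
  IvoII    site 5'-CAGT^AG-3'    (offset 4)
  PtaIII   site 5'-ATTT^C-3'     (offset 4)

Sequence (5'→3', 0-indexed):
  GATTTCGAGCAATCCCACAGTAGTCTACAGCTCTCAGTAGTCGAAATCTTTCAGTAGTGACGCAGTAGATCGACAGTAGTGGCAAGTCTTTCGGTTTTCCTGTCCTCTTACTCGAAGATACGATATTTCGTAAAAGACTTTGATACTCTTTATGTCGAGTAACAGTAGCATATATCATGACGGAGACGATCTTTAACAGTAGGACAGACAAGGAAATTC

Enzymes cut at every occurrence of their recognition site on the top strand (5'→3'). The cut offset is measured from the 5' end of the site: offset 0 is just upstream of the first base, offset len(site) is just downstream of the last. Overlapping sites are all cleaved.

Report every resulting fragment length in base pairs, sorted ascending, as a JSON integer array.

Site scan:
  JekIV GACA/4: at [71, 202, 206] ⇒ [75, 206, 210]
  SqiI TCTT/2: at [46, 86, 105, 146, 189] ⇒ [48, 88, 107, 148, 191]
  BxoIV TCGA/2: at [4, 40, 69, 111, 154, 217] ⇒ [0, 6, 42, 71, 113, 156]
  IvoII CAGTAG/4: at [17, 34, 51, 62, 73, 162, 196] ⇒ [21, 38, 55, 66, 77, 166, 200]
  PtaIII ATTTC/4: at [1, 124] ⇒ [5, 128]

Pooled cuts: [0, 5, 6, 21, 38, 42, 48, 55, 66, 71, 75, 77, 88, 107, 113, 128, 148, 156, 166, 191, 200, 206, 210]

Fragments:
  0→5: 5 bp
  5→6: 1 bp
  6→21: 15 bp
  21→38: 17 bp
  38→42: 4 bp
  42→48: 6 bp
  48→55: 7 bp
  55→66: 11 bp
  66→71: 5 bp
  71→75: 4 bp
  75→77: 2 bp
  77→88: 11 bp
  88→107: 19 bp
  107→113: 6 bp
  113→128: 15 bp
  128→148: 20 bp
  148→156: 8 bp
  156→166: 10 bp
  166→191: 25 bp
  191→200: 9 bp
  200→206: 6 bp
  206→210: 4 bp
  210→0 (wrap): 219-210+0 = 9 bp

[1,2,4,4,4,5,5,6,6,6,7,8,9,9,10,11,11,15,15,17,19,20,25]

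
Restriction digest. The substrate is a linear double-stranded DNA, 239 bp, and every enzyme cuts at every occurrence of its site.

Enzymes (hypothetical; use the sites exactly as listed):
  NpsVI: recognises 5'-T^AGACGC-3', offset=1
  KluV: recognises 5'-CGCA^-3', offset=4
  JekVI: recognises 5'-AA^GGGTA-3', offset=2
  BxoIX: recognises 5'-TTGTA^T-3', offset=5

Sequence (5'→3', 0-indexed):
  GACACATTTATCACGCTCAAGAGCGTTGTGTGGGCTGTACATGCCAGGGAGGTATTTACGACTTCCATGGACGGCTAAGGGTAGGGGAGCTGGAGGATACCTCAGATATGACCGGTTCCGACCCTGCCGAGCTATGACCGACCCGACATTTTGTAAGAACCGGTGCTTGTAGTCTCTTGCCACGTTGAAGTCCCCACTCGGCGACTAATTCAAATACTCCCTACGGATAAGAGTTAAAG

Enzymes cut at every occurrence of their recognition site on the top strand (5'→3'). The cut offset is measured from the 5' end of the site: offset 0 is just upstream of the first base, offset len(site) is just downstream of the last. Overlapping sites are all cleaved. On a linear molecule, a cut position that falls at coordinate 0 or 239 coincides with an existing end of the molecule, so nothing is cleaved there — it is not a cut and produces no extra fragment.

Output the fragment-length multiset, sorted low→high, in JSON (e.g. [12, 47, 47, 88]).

Site scan:
  NpsVI (TAGACGC, off=1): no sites
  KluV (CGCA, off=4): no sites
  JekVI (AAGGGTA, off=2): starts [76] → cuts [78]
  BxoIX (TTGTAT, off=5): no sites

All cut coordinates (distinct, sorted): [78]

Fragment lengths:
  [0,78): 78 bp
  [78,239): 161 bp

[78,161]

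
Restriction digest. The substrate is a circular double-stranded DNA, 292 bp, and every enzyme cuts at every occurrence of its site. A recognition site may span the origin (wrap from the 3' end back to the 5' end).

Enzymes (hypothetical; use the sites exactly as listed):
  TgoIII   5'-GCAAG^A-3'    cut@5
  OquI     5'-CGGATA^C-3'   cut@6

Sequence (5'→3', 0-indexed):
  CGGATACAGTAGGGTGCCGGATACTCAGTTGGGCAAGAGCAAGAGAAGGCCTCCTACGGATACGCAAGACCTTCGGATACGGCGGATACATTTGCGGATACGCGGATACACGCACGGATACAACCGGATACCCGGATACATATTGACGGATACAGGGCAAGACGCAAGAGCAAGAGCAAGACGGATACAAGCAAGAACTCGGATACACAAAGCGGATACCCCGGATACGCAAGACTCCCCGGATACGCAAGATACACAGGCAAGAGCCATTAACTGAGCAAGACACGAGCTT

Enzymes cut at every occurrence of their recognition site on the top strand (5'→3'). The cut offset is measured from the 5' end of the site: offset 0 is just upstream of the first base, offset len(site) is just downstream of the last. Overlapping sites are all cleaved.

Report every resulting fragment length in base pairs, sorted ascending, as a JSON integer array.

[6,6,6,6,6,6,7,7,8,8,8,9,9,9,10,10,11,12,12,12,13,13,14,14,16,17,18,19]

Scan for sites:
  TgoIII (GCAAGA, off=5): starts [32, 38, 63, 156, 163, 169, 175, 190, 228, 246, 259, 277] → cuts [37, 43, 68, 161, 168, 174, 180, 195, 233, 251, 264, 282]
  OquI (CGGATAC, off=6): starts [0, 17, 56, 73, 82, 94, 102, 114, 124, 132, 146, 181, 199, 212, 221, 239] → cuts [6, 23, 62, 79, 88, 100, 108, 120, 130, 138, 152, 187, 205, 218, 227, 245]

All cut coordinates (distinct, sorted): [6, 23, 37, 43, 62, 68, 79, 88, 100, 108, 120, 130, 138, 152, 161, 168, 174, 180, 187, 195, 205, 218, 227, 233, 245, 251, 264, 282]

Fragments:
  6→23: 17 bp
  23→37: 14 bp
  37→43: 6 bp
  43→62: 19 bp
  62→68: 6 bp
  68→79: 11 bp
  79→88: 9 bp
  88→100: 12 bp
  100→108: 8 bp
  108→120: 12 bp
  120→130: 10 bp
  130→138: 8 bp
  138→152: 14 bp
  152→161: 9 bp
  161→168: 7 bp
  168→174: 6 bp
  174→180: 6 bp
  180→187: 7 bp
  187→195: 8 bp
  195→205: 10 bp
  205→218: 13 bp
  218→227: 9 bp
  227→233: 6 bp
  233→245: 12 bp
  245→251: 6 bp
  251→264: 13 bp
  264→282: 18 bp
  282→6 (wrap): 292-282+6 = 16 bp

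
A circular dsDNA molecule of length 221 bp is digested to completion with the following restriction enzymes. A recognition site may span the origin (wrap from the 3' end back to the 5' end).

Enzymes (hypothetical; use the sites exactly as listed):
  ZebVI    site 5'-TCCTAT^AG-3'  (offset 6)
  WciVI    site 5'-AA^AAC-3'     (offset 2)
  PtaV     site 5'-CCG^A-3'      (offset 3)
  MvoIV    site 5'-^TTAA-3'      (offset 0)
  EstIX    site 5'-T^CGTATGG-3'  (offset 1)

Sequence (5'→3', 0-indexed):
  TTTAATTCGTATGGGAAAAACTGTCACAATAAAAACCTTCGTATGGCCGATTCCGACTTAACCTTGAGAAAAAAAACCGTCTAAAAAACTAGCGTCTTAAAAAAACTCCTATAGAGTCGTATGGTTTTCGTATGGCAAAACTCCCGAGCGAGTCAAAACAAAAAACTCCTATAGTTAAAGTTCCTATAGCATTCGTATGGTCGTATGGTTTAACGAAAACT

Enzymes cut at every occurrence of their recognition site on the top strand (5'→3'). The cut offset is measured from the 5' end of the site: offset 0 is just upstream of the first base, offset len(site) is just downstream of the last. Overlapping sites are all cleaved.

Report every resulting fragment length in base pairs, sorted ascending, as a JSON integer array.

Scan for sites:
  ZebVI TCCTATAG/6: at [106, 166, 181] ⇒ [112, 172, 187]
  WciVI AAAAC/2: at [16, 31, 72, 84, 101, 136, 154, 161, 215] ⇒ [18, 33, 74, 86, 103, 138, 156, 163, 217]
  PtaV CCGA/3: at [46, 52, 143] ⇒ [49, 55, 146]
  MvoIV TTAA/0: at [1, 57, 96, 174, 209] ⇒ [1, 57, 96, 174, 209]
  EstIX TCGTATGG/1: at [6, 38, 116, 127, 192, 200] ⇒ [7, 39, 117, 128, 193, 201]

All cut coordinates (distinct, sorted): [1, 7, 18, 33, 39, 49, 55, 57, 74, 86, 96, 103, 112, 117, 128, 138, 146, 156, 163, 172, 174, 187, 193, 201, 209, 217]

Fragments:
  1→7: 6 bp
  7→18: 11 bp
  18→33: 15 bp
  33→39: 6 bp
  39→49: 10 bp
  49→55: 6 bp
  55→57: 2 bp
  57→74: 17 bp
  74→86: 12 bp
  86→96: 10 bp
  96→103: 7 bp
  103→112: 9 bp
  112→117: 5 bp
  117→128: 11 bp
  128→138: 10 bp
  138→146: 8 bp
  146→156: 10 bp
  156→163: 7 bp
  163→172: 9 bp
  172→174: 2 bp
  174→187: 13 bp
  187→193: 6 bp
  193→201: 8 bp
  201→209: 8 bp
  209→217: 8 bp
  217→1 (wrap): 221-217+1 = 5 bp

[2,2,5,5,6,6,6,6,7,7,8,8,8,8,9,9,10,10,10,10,11,11,12,13,15,17]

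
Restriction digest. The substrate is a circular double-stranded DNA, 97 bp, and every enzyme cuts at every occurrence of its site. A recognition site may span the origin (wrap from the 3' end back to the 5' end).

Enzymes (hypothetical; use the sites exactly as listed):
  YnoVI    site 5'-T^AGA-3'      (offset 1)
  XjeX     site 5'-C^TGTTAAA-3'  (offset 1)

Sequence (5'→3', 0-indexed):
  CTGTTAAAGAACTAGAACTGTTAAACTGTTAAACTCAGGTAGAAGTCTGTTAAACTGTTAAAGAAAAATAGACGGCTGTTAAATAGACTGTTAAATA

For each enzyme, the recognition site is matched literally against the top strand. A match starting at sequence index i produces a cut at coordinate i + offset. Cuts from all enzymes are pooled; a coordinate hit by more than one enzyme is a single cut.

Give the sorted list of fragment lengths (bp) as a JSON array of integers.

Per-enzyme occurrences:
  YnoVI TAGA/1: at [12, 39, 68, 83] ⇒ [13, 40, 69, 84]
  XjeX CTGTTAAA/1: at [0, 17, 25, 46, 54, 75, 87] ⇒ [1, 18, 26, 47, 55, 76, 88]

Pooled cuts: [1, 13, 18, 26, 40, 47, 55, 69, 76, 84, 88]

Fragment lengths:
  1→13: 12 bp
  13→18: 5 bp
  18→26: 8 bp
  26→40: 14 bp
  40→47: 7 bp
  47→55: 8 bp
  55→69: 14 bp
  69→76: 7 bp
  76→84: 8 bp
  84→88: 4 bp
  88→1 (wrap): 97-88+1 = 10 bp

[4,5,7,7,8,8,8,10,12,14,14]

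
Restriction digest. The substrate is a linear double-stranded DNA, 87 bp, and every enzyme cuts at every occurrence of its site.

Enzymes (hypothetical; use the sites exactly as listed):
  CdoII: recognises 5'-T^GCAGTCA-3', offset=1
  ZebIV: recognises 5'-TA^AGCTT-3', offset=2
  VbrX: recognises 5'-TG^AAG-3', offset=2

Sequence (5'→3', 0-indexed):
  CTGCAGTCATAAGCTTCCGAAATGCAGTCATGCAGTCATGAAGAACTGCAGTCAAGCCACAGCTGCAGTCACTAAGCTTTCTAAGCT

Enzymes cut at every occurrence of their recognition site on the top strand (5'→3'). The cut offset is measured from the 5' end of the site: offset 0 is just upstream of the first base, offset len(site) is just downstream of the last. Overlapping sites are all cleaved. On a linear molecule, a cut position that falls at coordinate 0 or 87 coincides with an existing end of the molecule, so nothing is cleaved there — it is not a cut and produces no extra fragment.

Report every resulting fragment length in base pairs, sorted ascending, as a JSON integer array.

[2,7,8,9,9,10,12,13,17]

Site scan:
  CdoII TGCAGTCA/1: at [1, 22, 30, 46, 63] ⇒ [2, 23, 31, 47, 64]
  ZebIV TAAGCTT/2: at [9, 72] ⇒ [11, 74]
  VbrX TGAAG/2: at [38] ⇒ [40]

Pooled cuts: [2, 11, 23, 31, 40, 47, 64, 74]

Fragment lengths:
  [0,2): 2 bp
  [2,11): 9 bp
  [11,23): 12 bp
  [23,31): 8 bp
  [31,40): 9 bp
  [40,47): 7 bp
  [47,64): 17 bp
  [64,74): 10 bp
  [74,87): 13 bp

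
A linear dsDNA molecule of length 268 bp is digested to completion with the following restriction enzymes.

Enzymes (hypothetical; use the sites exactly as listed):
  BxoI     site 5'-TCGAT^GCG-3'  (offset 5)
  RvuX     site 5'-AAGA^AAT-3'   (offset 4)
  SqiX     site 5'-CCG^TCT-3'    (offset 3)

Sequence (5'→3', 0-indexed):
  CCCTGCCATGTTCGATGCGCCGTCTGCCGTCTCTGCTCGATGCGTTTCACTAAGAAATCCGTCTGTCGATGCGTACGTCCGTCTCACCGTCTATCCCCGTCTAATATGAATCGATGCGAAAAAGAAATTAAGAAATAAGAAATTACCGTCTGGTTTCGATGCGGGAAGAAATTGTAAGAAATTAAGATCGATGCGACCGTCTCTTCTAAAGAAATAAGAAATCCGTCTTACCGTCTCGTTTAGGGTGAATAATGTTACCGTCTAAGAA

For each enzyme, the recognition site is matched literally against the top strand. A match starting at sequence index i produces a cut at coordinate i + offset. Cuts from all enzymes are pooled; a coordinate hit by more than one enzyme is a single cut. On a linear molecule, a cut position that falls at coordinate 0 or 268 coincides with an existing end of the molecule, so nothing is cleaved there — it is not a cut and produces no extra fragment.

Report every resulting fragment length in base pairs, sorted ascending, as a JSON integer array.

Scan for sites:
  BxoI TCGATGCG/5: at [11, 36, 65, 110, 155, 187] ⇒ [16, 41, 70, 115, 160, 192]
  RvuX AAGAAAT/4: at [51, 121, 129, 136, 165, 175, 208, 215] ⇒ [55, 125, 133, 140, 169, 179, 212, 219]
  SqiX CCGTCT/3: at [19, 26, 58, 78, 86, 96, 145, 196, 222, 230, 257] ⇒ [22, 29, 61, 81, 89, 99, 148, 199, 225, 233, 260]

Pooled cuts: [16, 22, 29, 41, 55, 61, 70, 81, 89, 99, 115, 125, 133, 140, 148, 160, 169, 179, 192, 199, 212, 219, 225, 233, 260]

Fragments:
  [0,16): 16 bp
  [16,22): 6 bp
  [22,29): 7 bp
  [29,41): 12 bp
  [41,55): 14 bp
  [55,61): 6 bp
  [61,70): 9 bp
  [70,81): 11 bp
  [81,89): 8 bp
  [89,99): 10 bp
  [99,115): 16 bp
  [115,125): 10 bp
  [125,133): 8 bp
  [133,140): 7 bp
  [140,148): 8 bp
  [148,160): 12 bp
  [160,169): 9 bp
  [169,179): 10 bp
  [179,192): 13 bp
  [192,199): 7 bp
  [199,212): 13 bp
  [212,219): 7 bp
  [219,225): 6 bp
  [225,233): 8 bp
  [233,260): 27 bp
  [260,268): 8 bp

[6,6,6,7,7,7,7,8,8,8,8,8,9,9,10,10,10,11,12,12,13,13,14,16,16,27]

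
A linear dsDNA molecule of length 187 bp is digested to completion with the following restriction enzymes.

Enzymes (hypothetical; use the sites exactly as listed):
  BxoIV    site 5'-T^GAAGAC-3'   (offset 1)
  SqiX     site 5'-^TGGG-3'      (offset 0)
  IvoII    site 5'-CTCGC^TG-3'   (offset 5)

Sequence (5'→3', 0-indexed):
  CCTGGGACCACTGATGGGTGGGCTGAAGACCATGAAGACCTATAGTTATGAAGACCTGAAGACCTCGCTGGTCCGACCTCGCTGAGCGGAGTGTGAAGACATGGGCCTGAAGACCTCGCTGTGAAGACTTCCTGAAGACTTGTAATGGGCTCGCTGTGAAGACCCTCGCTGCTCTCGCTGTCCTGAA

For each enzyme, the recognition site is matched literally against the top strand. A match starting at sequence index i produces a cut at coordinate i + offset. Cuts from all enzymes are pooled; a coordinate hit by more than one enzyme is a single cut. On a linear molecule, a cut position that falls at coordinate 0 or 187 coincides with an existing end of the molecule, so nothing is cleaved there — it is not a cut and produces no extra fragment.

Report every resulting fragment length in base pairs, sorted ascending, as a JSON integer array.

[2,3,3,4,6,7,7,8,9,9,9,9,11,11,11,12,12,12,12,14,16]

Site scan:
  BxoIV (TGAAGAC, off=1): starts [23, 32, 48, 56, 93, 107, 121, 132, 156] → cuts [24, 33, 49, 57, 94, 108, 122, 133, 157]
  SqiX (TGGG, off=0): starts [2, 14, 18, 101, 145] → cuts [2, 14, 18, 101, 145]
  IvoII (CTCGCTG, off=5): starts [63, 77, 114, 149, 164, 173] → cuts [68, 82, 119, 154, 169, 178]

All cut coordinates (distinct, sorted): [2, 14, 18, 24, 33, 49, 57, 68, 82, 94, 101, 108, 119, 122, 133, 145, 154, 157, 169, 178]

Fragments:
  [0,2): 2 bp
  [2,14): 12 bp
  [14,18): 4 bp
  [18,24): 6 bp
  [24,33): 9 bp
  [33,49): 16 bp
  [49,57): 8 bp
  [57,68): 11 bp
  [68,82): 14 bp
  [82,94): 12 bp
  [94,101): 7 bp
  [101,108): 7 bp
  [108,119): 11 bp
  [119,122): 3 bp
  [122,133): 11 bp
  [133,145): 12 bp
  [145,154): 9 bp
  [154,157): 3 bp
  [157,169): 12 bp
  [169,178): 9 bp
  [178,187): 9 bp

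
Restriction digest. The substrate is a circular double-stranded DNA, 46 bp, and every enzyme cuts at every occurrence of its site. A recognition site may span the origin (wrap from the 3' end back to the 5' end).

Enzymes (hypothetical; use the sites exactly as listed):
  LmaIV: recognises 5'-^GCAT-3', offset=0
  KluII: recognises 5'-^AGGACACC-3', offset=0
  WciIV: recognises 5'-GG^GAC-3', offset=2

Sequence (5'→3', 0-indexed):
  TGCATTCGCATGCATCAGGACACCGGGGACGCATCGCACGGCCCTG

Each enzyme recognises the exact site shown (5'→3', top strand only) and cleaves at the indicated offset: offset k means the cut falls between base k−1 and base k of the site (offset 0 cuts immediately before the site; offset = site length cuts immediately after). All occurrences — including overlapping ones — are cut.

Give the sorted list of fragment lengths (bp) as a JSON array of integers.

Per-enzyme occurrences:
  LmaIV (GCAT, off=0): starts [1, 7, 11, 30] → cuts [1, 7, 11, 30]
  KluII (AGGACACC, off=0): starts [16] → cuts [16]
  WciIV (GGGAC, off=2): starts [25] → cuts [27]

Pooled cuts: [1, 7, 11, 16, 27, 30]

Fragments:
  1→7: 6 bp
  7→11: 4 bp
  11→16: 5 bp
  16→27: 11 bp
  27→30: 3 bp
  30→1 (wrap): 46-30+1 = 17 bp

[3,4,5,6,11,17]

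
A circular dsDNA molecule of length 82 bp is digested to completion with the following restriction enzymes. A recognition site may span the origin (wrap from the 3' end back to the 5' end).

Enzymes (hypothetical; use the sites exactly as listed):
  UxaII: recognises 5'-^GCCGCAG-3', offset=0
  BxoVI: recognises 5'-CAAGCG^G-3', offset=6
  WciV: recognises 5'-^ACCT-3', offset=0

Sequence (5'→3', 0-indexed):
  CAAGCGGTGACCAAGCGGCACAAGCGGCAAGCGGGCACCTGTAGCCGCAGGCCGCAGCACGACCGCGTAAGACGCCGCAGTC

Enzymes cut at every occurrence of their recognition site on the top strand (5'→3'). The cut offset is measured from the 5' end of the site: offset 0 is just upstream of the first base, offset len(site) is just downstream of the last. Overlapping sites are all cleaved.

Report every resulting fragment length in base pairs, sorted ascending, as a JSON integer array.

[3,7,7,7,9,11,15,23]

Scan for sites:
  UxaII GCCGCAG/0: at [43, 50, 73] ⇒ [43, 50, 73]
  BxoVI CAAGCGG/6: at [0, 11, 20, 27] ⇒ [6, 17, 26, 33]
  WciV ACCT/0: at [36] ⇒ [36]

All cut coordinates (distinct, sorted): [6, 17, 26, 33, 36, 43, 50, 73]

Fragment lengths:
  6→17: 11 bp
  17→26: 9 bp
  26→33: 7 bp
  33→36: 3 bp
  36→43: 7 bp
  43→50: 7 bp
  50→73: 23 bp
  73→6 (wrap): 82-73+6 = 15 bp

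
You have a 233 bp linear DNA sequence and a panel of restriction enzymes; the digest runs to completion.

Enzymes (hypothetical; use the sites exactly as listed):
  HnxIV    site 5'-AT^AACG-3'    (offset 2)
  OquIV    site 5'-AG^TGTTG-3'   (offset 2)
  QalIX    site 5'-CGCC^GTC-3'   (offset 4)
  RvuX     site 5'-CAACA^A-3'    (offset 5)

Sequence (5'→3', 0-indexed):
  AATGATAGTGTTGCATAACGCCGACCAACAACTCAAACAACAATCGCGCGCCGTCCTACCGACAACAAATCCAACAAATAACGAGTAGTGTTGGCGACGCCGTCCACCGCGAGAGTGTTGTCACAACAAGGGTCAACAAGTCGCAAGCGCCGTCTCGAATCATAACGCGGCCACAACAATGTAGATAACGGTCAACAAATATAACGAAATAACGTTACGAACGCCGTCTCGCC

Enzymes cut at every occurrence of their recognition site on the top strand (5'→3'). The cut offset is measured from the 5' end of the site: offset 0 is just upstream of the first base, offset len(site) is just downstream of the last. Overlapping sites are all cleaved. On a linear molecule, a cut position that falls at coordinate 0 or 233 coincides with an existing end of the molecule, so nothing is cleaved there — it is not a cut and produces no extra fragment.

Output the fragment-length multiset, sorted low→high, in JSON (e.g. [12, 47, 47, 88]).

[3,5,8,8,8,8,8,9,9,10,10,11,12,12,13,13,13,14,14,15,15,15]

Scan for sites:
  HnxIV (ATAACG, off=2): starts [14, 77, 161, 184, 200, 208] → cuts [16, 79, 163, 186, 202, 210]
  OquIV (AGTGTTG, off=2): starts [6, 86, 113] → cuts [8, 88, 115]
  QalIX (CGCCGTC, off=4): starts [48, 97, 147, 221] → cuts [52, 101, 151, 225]
  RvuX (CAACAA, off=5): starts [25, 37, 62, 71, 123, 133, 173, 192] → cuts [30, 42, 67, 76, 128, 138, 178, 197]

Pooled cuts: [8, 16, 30, 42, 52, 67, 76, 79, 88, 101, 115, 128, 138, 151, 163, 178, 186, 197, 202, 210, 225]

Fragments:
  [0,8): 8 bp
  [8,16): 8 bp
  [16,30): 14 bp
  [30,42): 12 bp
  [42,52): 10 bp
  [52,67): 15 bp
  [67,76): 9 bp
  [76,79): 3 bp
  [79,88): 9 bp
  [88,101): 13 bp
  [101,115): 14 bp
  [115,128): 13 bp
  [128,138): 10 bp
  [138,151): 13 bp
  [151,163): 12 bp
  [163,178): 15 bp
  [178,186): 8 bp
  [186,197): 11 bp
  [197,202): 5 bp
  [202,210): 8 bp
  [210,225): 15 bp
  [225,233): 8 bp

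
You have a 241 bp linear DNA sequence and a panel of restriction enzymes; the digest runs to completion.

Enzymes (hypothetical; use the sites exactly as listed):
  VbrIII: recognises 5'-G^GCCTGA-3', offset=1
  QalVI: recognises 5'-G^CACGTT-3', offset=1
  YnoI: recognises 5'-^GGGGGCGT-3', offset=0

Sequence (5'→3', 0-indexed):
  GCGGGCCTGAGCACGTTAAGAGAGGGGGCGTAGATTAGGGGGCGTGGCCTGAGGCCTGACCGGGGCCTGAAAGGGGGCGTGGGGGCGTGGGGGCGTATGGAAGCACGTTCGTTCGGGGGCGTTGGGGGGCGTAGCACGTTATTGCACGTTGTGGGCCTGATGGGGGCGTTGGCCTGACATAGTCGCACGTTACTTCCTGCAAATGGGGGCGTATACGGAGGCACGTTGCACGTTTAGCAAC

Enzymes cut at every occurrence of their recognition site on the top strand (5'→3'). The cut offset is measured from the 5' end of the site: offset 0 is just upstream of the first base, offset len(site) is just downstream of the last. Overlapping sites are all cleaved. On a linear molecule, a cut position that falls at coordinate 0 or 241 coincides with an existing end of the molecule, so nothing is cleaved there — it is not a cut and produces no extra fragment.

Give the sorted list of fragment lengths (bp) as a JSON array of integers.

Per-enzyme occurrences:
  VbrIII (GGCCTGA, off=1): starts [3, 45, 52, 63, 153, 170] → cuts [4, 46, 53, 64, 154, 171]
  QalVI (GCACGTT, off=1): starts [10, 102, 133, 143, 184, 220, 227] → cuts [11, 103, 134, 144, 185, 221, 228]
  YnoI (GGGGGCGT, off=0): starts [23, 37, 72, 80, 88, 114, 124, 161, 204] → cuts [23, 37, 72, 80, 88, 114, 124, 161, 204]

Pooled cuts: [4, 11, 23, 37, 46, 53, 64, 72, 80, 88, 103, 114, 124, 134, 144, 154, 161, 171, 185, 204, 221, 228]

Fragment lengths:
  [0,4): 4 bp
  [4,11): 7 bp
  [11,23): 12 bp
  [23,37): 14 bp
  [37,46): 9 bp
  [46,53): 7 bp
  [53,64): 11 bp
  [64,72): 8 bp
  [72,80): 8 bp
  [80,88): 8 bp
  [88,103): 15 bp
  [103,114): 11 bp
  [114,124): 10 bp
  [124,134): 10 bp
  [134,144): 10 bp
  [144,154): 10 bp
  [154,161): 7 bp
  [161,171): 10 bp
  [171,185): 14 bp
  [185,204): 19 bp
  [204,221): 17 bp
  [221,228): 7 bp
  [228,241): 13 bp

[4,7,7,7,7,8,8,8,9,10,10,10,10,10,11,11,12,13,14,14,15,17,19]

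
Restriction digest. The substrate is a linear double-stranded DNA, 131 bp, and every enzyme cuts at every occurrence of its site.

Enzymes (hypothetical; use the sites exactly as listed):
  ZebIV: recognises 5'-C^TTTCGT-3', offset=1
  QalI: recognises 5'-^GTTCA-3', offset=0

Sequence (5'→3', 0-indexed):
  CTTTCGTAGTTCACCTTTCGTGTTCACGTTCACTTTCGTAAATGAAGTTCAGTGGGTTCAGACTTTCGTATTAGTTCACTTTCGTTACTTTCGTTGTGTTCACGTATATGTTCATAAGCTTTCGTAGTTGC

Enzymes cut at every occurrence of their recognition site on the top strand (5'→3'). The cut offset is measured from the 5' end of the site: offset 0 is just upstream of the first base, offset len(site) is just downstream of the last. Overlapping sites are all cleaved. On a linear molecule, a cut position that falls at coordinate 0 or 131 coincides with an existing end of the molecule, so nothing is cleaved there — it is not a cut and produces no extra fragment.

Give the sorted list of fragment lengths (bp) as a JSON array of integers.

Site scan:
  ZebIV (CTTTCGT, off=1): starts [0, 14, 32, 62, 78, 87, 118] → cuts [1, 15, 33, 63, 79, 88, 119]
  QalI (GTTCA, off=0): starts [8, 21, 27, 46, 55, 73, 97, 109] → cuts [8, 21, 27, 46, 55, 73, 97, 109]

Pooled cuts: [1, 8, 15, 21, 27, 33, 46, 55, 63, 73, 79, 88, 97, 109, 119]

Fragment lengths:
  [0,1): 1 bp
  [1,8): 7 bp
  [8,15): 7 bp
  [15,21): 6 bp
  [21,27): 6 bp
  [27,33): 6 bp
  [33,46): 13 bp
  [46,55): 9 bp
  [55,63): 8 bp
  [63,73): 10 bp
  [73,79): 6 bp
  [79,88): 9 bp
  [88,97): 9 bp
  [97,109): 12 bp
  [109,119): 10 bp
  [119,131): 12 bp

[1,6,6,6,6,7,7,8,9,9,9,10,10,12,12,13]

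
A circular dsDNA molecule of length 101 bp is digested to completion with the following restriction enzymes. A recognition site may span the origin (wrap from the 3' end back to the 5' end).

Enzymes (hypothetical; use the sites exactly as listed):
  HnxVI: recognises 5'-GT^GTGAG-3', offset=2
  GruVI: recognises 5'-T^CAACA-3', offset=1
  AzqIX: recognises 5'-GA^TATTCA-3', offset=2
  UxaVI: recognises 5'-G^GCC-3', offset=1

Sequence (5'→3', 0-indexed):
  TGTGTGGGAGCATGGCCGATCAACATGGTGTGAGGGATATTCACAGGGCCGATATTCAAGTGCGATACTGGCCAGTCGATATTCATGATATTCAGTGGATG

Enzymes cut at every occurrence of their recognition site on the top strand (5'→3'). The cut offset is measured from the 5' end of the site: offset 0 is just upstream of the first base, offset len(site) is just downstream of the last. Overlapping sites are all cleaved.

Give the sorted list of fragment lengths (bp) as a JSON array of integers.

Site scan:
  HnxVI (GTGTGAG, off=2): starts [27] → cuts [29]
  GruVI (TCAACA, off=1): starts [19] → cuts [20]
  AzqIX (GATATTCA, off=2): starts [35, 50, 77, 86] → cuts [37, 52, 79, 88]
  UxaVI (GGCC, off=1): starts [13, 46, 69] → cuts [14, 47, 70]

Pooled cuts: [14, 20, 29, 37, 47, 52, 70, 79, 88]

Fragment lengths:
  14→20: 6 bp
  20→29: 9 bp
  29→37: 8 bp
  37→47: 10 bp
  47→52: 5 bp
  52→70: 18 bp
  70→79: 9 bp
  79→88: 9 bp
  88→14 (wrap): 101-88+14 = 27 bp

[5,6,8,9,9,9,10,18,27]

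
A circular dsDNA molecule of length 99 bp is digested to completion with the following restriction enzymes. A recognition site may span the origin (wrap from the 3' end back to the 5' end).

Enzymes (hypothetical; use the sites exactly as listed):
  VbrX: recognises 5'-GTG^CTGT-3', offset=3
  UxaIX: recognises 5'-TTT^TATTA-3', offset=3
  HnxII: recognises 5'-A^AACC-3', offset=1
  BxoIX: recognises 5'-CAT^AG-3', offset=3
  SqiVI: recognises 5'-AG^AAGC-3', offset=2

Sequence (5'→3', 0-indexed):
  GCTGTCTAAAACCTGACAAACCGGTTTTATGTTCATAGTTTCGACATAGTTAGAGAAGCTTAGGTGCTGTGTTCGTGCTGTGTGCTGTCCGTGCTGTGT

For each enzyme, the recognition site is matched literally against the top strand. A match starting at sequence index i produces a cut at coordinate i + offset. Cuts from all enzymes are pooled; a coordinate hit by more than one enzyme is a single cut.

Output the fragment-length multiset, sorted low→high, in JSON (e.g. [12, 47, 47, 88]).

[7,7,8,8,9,9,11,11,11,18]

Scan for sites:
  VbrX GTGCTGT/3: at [63, 74, 81, 90, 97] ⇒ [1, 66, 77, 84, 93]
  UxaIX (TTTTATTA, off=3): no sites
  HnxII AAACC/1: at [8, 17] ⇒ [9, 18]
  BxoIX CATAG/3: at [33, 44] ⇒ [36, 47]
  SqiVI AGAAGC/2: at [53] ⇒ [55]

All cut coordinates (distinct, sorted): [1, 9, 18, 36, 47, 55, 66, 77, 84, 93]

Fragment lengths:
  1→9: 8 bp
  9→18: 9 bp
  18→36: 18 bp
  36→47: 11 bp
  47→55: 8 bp
  55→66: 11 bp
  66→77: 11 bp
  77→84: 7 bp
  84→93: 9 bp
  93→1 (wrap): 99-93+1 = 7 bp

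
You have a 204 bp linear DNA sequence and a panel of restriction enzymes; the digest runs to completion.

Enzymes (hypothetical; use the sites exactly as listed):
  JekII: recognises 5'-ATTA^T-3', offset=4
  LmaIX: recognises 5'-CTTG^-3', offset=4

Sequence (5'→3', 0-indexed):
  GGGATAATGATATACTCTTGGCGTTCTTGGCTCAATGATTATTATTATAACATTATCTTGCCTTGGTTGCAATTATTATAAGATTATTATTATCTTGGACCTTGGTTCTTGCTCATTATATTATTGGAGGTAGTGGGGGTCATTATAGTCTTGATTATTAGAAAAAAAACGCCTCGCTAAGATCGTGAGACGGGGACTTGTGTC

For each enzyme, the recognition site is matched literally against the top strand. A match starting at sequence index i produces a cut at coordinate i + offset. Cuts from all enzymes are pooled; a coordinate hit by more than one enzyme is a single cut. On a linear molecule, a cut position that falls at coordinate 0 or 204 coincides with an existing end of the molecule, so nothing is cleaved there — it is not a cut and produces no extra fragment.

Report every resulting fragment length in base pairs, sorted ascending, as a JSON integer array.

Scan for sites:
  JekII (ATTAT, off=4): starts [37, 40, 43, 51, 71, 74, 82, 85, 88, 114, 119, 141, 153] → cuts [41, 44, 47, 55, 75, 78, 86, 89, 92, 118, 123, 145, 157]
  LmaIX (CTTG, off=4): starts [16, 25, 56, 61, 93, 100, 107, 149, 196] → cuts [20, 29, 60, 65, 97, 104, 111, 153, 200]

Pooled cuts: [20, 29, 41, 44, 47, 55, 60, 65, 75, 78, 86, 89, 92, 97, 104, 111, 118, 123, 145, 153, 157, 200]

Fragment lengths:
  [0,20): 20 bp
  [20,29): 9 bp
  [29,41): 12 bp
  [41,44): 3 bp
  [44,47): 3 bp
  [47,55): 8 bp
  [55,60): 5 bp
  [60,65): 5 bp
  [65,75): 10 bp
  [75,78): 3 bp
  [78,86): 8 bp
  [86,89): 3 bp
  [89,92): 3 bp
  [92,97): 5 bp
  [97,104): 7 bp
  [104,111): 7 bp
  [111,118): 7 bp
  [118,123): 5 bp
  [123,145): 22 bp
  [145,153): 8 bp
  [153,157): 4 bp
  [157,200): 43 bp
  [200,204): 4 bp

[3,3,3,3,3,4,4,5,5,5,5,7,7,7,8,8,8,9,10,12,20,22,43]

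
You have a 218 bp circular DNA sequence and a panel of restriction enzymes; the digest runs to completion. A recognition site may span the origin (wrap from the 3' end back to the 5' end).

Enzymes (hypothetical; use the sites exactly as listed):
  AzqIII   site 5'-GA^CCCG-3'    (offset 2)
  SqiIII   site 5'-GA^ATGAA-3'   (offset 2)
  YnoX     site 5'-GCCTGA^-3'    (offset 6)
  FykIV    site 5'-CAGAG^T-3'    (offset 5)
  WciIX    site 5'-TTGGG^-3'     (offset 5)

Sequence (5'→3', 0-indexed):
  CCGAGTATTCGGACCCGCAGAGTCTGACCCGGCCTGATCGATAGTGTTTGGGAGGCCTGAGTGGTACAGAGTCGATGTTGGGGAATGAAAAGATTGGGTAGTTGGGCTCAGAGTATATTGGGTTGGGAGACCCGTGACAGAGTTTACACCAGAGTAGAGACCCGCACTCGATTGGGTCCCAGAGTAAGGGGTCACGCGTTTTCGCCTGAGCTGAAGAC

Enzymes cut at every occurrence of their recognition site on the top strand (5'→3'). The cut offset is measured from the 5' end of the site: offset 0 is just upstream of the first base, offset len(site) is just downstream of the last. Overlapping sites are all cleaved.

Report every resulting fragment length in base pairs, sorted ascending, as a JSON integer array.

[2,3,5,5,6,7,8,8,8,8,9,9,10,11,11,12,12,14,14,15,16,25]

Scan for sites:
  AzqIII (GACCCG, off=2): starts [11, 25, 128, 158, 215] → cuts [13, 27, 130, 160, 217]
  SqiIII (GAATGAA, off=2): starts [82] → cuts [84]
  YnoX (GCCTGA, off=6): starts [31, 54, 203] → cuts [37, 60, 209]
  FykIV (CAGAGT, off=5): starts [17, 66, 108, 137, 149, 179] → cuts [22, 71, 113, 142, 154, 184]
  WciIX (TTGGG, off=5): starts [47, 77, 93, 101, 117, 122, 171] → cuts [52, 82, 98, 106, 122, 127, 176]

Pooled cuts: [13, 22, 27, 37, 52, 60, 71, 82, 84, 98, 106, 113, 122, 127, 130, 142, 154, 160, 176, 184, 209, 217]

Fragment lengths:
  13→22: 9 bp
  22→27: 5 bp
  27→37: 10 bp
  37→52: 15 bp
  52→60: 8 bp
  60→71: 11 bp
  71→82: 11 bp
  82→84: 2 bp
  84→98: 14 bp
  98→106: 8 bp
  106→113: 7 bp
  113→122: 9 bp
  122→127: 5 bp
  127→130: 3 bp
  130→142: 12 bp
  142→154: 12 bp
  154→160: 6 bp
  160→176: 16 bp
  176→184: 8 bp
  184→209: 25 bp
  209→217: 8 bp
  217→13 (wrap): 218-217+13 = 14 bp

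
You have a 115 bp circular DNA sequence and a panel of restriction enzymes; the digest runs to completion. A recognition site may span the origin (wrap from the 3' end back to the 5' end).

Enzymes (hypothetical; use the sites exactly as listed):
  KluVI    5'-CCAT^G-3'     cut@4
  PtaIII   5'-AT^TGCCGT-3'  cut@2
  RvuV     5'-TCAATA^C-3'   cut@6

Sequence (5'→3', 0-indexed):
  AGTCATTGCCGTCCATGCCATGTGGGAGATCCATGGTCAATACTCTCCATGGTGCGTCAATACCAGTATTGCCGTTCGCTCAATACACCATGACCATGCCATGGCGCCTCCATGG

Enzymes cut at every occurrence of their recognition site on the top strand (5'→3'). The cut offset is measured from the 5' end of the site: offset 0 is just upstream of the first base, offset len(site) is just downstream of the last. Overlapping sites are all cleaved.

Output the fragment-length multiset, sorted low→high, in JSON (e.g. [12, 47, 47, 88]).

[5,5,6,6,7,8,8,8,10,11,12,13,16]

Scan for sites:
  KluVI (CCATG, off=4): starts [12, 17, 30, 46, 87, 93, 98, 109] → cuts [16, 21, 34, 50, 91, 97, 102, 113]
  PtaIII (ATTGCCGT, off=2): starts [4, 67] → cuts [6, 69]
  RvuV (TCAATAC, off=6): starts [36, 56, 79] → cuts [42, 62, 85]

All cut coordinates (distinct, sorted): [6, 16, 21, 34, 42, 50, 62, 69, 85, 91, 97, 102, 113]

Fragments:
  6→16: 10 bp
  16→21: 5 bp
  21→34: 13 bp
  34→42: 8 bp
  42→50: 8 bp
  50→62: 12 bp
  62→69: 7 bp
  69→85: 16 bp
  85→91: 6 bp
  91→97: 6 bp
  97→102: 5 bp
  102→113: 11 bp
  113→6 (wrap): 115-113+6 = 8 bp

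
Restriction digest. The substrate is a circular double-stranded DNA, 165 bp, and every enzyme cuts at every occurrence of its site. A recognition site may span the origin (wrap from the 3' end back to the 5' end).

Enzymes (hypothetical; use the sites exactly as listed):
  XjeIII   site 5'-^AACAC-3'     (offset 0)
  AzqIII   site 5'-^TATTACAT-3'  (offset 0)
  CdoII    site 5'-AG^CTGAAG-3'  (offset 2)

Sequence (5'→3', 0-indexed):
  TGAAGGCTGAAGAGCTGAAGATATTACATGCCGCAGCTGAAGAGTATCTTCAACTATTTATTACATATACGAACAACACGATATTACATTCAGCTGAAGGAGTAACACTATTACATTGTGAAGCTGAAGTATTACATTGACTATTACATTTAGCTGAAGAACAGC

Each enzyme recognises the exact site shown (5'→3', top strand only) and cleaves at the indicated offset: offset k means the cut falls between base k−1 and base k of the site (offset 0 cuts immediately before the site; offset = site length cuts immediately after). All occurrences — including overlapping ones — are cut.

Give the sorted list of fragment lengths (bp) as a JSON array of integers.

Per-enzyme occurrences:
  XjeIII (AACAC, off=0): starts [74, 103] → cuts [74, 103]
  AzqIII (TATTACAT, off=0): starts [21, 58, 81, 108, 129, 141] → cuts [21, 58, 81, 108, 129, 141]
  CdoII (AGCTGAAG, off=2): starts [12, 34, 91, 121, 151, 162] → cuts [14, 36, 93, 123, 153, 164]

All cut coordinates (distinct, sorted): [14, 21, 36, 58, 74, 81, 93, 103, 108, 123, 129, 141, 153, 164]

Fragments:
  14→21: 7 bp
  21→36: 15 bp
  36→58: 22 bp
  58→74: 16 bp
  74→81: 7 bp
  81→93: 12 bp
  93→103: 10 bp
  103→108: 5 bp
  108→123: 15 bp
  123→129: 6 bp
  129→141: 12 bp
  141→153: 12 bp
  153→164: 11 bp
  164→14 (wrap): 165-164+14 = 15 bp

[5,6,7,7,10,11,12,12,12,15,15,15,16,22]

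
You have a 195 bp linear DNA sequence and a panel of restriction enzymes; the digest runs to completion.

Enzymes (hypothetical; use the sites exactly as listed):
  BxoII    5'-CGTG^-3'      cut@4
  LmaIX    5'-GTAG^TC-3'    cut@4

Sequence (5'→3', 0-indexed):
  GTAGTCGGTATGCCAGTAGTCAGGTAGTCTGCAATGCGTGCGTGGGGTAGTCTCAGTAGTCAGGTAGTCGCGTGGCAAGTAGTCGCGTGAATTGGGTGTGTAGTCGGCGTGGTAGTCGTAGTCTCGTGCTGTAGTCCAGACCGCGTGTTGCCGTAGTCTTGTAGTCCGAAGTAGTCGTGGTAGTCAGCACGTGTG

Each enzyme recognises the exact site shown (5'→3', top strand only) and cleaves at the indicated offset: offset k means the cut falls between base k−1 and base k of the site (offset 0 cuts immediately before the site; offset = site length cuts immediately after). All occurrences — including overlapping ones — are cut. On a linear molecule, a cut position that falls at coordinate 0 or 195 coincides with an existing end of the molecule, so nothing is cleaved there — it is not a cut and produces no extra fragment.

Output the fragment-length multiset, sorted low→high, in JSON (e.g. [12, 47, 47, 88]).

Scan for sites:
  BxoII (CGTG, off=4): starts [36, 40, 70, 85, 107, 124, 143, 175, 189] → cuts [40, 44, 74, 89, 111, 128, 147, 179, 193]
  LmaIX (GTAGTC, off=4): starts [0, 15, 23, 46, 55, 63, 78, 99, 111, 117, 130, 152, 160, 170, 179] → cuts [4, 19, 27, 50, 59, 67, 82, 103, 115, 121, 134, 156, 164, 174, 183]

Pooled cuts: [4, 19, 27, 40, 44, 50, 59, 67, 74, 82, 89, 103, 111, 115, 121, 128, 134, 147, 156, 164, 174, 179, 183, 193]

Fragments:
  [0,4): 4 bp
  [4,19): 15 bp
  [19,27): 8 bp
  [27,40): 13 bp
  [40,44): 4 bp
  [44,50): 6 bp
  [50,59): 9 bp
  [59,67): 8 bp
  [67,74): 7 bp
  [74,82): 8 bp
  [82,89): 7 bp
  [89,103): 14 bp
  [103,111): 8 bp
  [111,115): 4 bp
  [115,121): 6 bp
  [121,128): 7 bp
  [128,134): 6 bp
  [134,147): 13 bp
  [147,156): 9 bp
  [156,164): 8 bp
  [164,174): 10 bp
  [174,179): 5 bp
  [179,183): 4 bp
  [183,193): 10 bp
  [193,195): 2 bp

[2,4,4,4,4,5,6,6,6,7,7,7,8,8,8,8,8,9,9,10,10,13,13,14,15]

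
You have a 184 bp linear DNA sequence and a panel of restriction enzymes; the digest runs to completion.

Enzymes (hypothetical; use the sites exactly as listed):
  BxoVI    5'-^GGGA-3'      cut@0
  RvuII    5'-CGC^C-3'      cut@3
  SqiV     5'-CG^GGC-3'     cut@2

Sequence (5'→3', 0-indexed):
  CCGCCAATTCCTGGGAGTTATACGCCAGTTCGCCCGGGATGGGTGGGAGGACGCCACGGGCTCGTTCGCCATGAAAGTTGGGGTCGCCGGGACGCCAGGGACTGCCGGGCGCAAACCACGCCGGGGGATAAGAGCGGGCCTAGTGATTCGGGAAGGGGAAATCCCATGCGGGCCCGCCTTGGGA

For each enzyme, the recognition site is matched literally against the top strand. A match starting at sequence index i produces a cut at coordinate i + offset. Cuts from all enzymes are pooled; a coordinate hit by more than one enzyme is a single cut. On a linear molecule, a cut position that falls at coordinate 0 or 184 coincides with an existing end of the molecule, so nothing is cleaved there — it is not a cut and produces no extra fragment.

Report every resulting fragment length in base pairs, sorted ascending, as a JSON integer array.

[1,2,2,3,3,4,4,4,6,7,7,8,8,9,10,10,11,12,13,13,14,15,18]

Scan for sites:
  BxoVI GGGA/0: at [12, 35, 44, 88, 97, 124, 149, 155, 180] ⇒ [12, 35, 44, 88, 97, 124, 149, 155, 180]
  RvuII CGCC/3: at [1, 22, 30, 51, 66, 84, 92, 118, 174] ⇒ [4, 25, 33, 54, 69, 87, 95, 121, 177]
  SqiV CGGGC/2: at [56, 105, 134, 168] ⇒ [58, 107, 136, 170]

Pooled cuts: [4, 12, 25, 33, 35, 44, 54, 58, 69, 87, 88, 95, 97, 107, 121, 124, 136, 149, 155, 170, 177, 180]

Fragments:
  [0,4): 4 bp
  [4,12): 8 bp
  [12,25): 13 bp
  [25,33): 8 bp
  [33,35): 2 bp
  [35,44): 9 bp
  [44,54): 10 bp
  [54,58): 4 bp
  [58,69): 11 bp
  [69,87): 18 bp
  [87,88): 1 bp
  [88,95): 7 bp
  [95,97): 2 bp
  [97,107): 10 bp
  [107,121): 14 bp
  [121,124): 3 bp
  [124,136): 12 bp
  [136,149): 13 bp
  [149,155): 6 bp
  [155,170): 15 bp
  [170,177): 7 bp
  [177,180): 3 bp
  [180,184): 4 bp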